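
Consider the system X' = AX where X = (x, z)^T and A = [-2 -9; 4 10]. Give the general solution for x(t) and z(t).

Coefficient matrix A = [[-2, -9], [4, 10]].
Characteristic polynomial det(A - λI) = λ^2 - 8λ + 16 = 0.
Single eigenvalue λ = 4 with algebraic multiplicity 2.
Eigenvector v = (3,-2); generalized eigenvector w with (A-λI)w=v is (-2,1).
General solution: e^(4t)[c_1·v + c_2·(t·v + w)].

x(t) = 3c_1e^(4t) + 3c_2te^(4t) - 2c_2e^(4t), z(t) = -2c_1e^(4t) - 2c_2te^(4t) + c_2e^(4t)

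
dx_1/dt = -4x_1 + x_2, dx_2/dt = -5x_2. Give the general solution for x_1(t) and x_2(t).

x_1(t) = -C_1e^(-5t) - C_2e^(-4t), x_2(t) = C_1e^(-5t)

Coefficient matrix A = [[-4, 1], [0, -5]].
Characteristic polynomial det(A - λI) = λ^2 + 9λ + 20 = 0.
Eigenvalues λ = -5, -4.
For λ=-5: (A-λI) row 1 is [1, 1], so an eigenvector is (-1, 1).
For λ=-4: (A-λI) row 1 is [0, 1], so an eigenvector is (-1, 0).
General solution: C_1e^(-5t)(-1,1) + C_2e^(-4t)(-1,0).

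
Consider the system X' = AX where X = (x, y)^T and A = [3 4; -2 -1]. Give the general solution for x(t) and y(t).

x(t) = -C_1e^(t)sin(2t) + C_1e^(t)cos(2t) + C_2e^(t)sin(2t) + C_2e^(t)cos(2t), y(t) = -C_1e^(t)cos(2t) - C_2e^(t)sin(2t)

Coefficient matrix A = [[3, 4], [-2, -1]].
Characteristic polynomial det(A - λI) = λ^2 - 2λ + 5 = 0.
Eigenvalues λ = 1 ± 2i (complex conjugate pair).
For λ=1+2i: an eigenvector is (1,-1) - i(-1,0) = (1 + i, -1).
A real fundamental pair from Re and Im of e^((1+2i)t)v: X_1 = e^(t)(cos(2t)·(1,-1) + sin(2t)·(-1,0)), X_2 = e^(t)(sin(2t)·(1,-1) - cos(2t)·(-1,0)).
General solution: C_1X_1 + C_2X_2.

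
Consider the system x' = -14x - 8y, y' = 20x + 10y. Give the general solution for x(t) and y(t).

x(t) = -K_1e^(-2t)sin(4t) - K_1e^(-2t)cos(4t) - K_2e^(-2t)sin(4t) + K_2e^(-2t)cos(4t), y(t) = K_1e^(-2t)sin(4t) + 2K_1e^(-2t)cos(4t) + 2K_2e^(-2t)sin(4t) - K_2e^(-2t)cos(4t)

Coefficient matrix A = [[-14, -8], [20, 10]].
Characteristic polynomial det(A - λI) = λ^2 + 4λ + 20 = 0.
Eigenvalues λ = -2 ± 4i (complex conjugate pair).
For λ=-2+4i: an eigenvector is (-1,2) - i(-1,1) = (-1 + i, 2 - i).
A real fundamental pair from Re and Im of e^((-2+4i)t)v: X_1 = e^(-2t)(cos(4t)·(-1,2) + sin(4t)·(-1,1)), X_2 = e^(-2t)(sin(4t)·(-1,2) - cos(4t)·(-1,1)).
General solution: K_1X_1 + K_2X_2.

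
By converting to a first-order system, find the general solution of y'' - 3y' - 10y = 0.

Let x_1 = y, x_2 = y'. Then x_1' = x_2 and x_2' = 10x_1 + 3x_2.
A = [[0,1],[10,3]]; det(A-λI) = λ^2 - 3λ - 10.
Eigenvalues λ = -2, 5 with eigenvectors (1,-2), (1,5).

y(t) = K_1e^(-2t) + K_2e^(5t)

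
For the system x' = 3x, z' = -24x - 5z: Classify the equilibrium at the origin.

A = [[3,0],[-24,-5]]; det(A-λI) = λ^2 + 2λ - 15.
λ = 3, -5: opposite signs.

saddle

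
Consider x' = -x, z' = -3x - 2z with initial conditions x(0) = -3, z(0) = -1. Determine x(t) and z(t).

Coefficient matrix A = [[-1, 0], [-3, -2]].
Characteristic polynomial det(A - λI) = λ^2 + 3λ + 2 = 0.
Eigenvalues λ = -2, -1.
For λ=-2: (A-λI) row 1 is [1, 0], so an eigenvector is (0, 1).
For λ=-1: (A-λI) row 2 is [-3, -1], so an eigenvector is (1, -3).
General solution: K_1e^(-2t)(0,1) + K_2e^(-t)(1,-3).
Applying x(0)=-3, z(0)=-1 gives K_1=-10, K_2=-3.

x(t) = -3e^(-t), z(t) = 9e^(-t) - 10e^(-2t)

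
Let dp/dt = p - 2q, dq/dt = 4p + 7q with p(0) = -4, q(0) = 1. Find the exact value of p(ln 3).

A = [[1,-2],[4,7]]; eigenvalues λ = 5, 3.
Eigenvectors: (-1,2) for λ=5, (1,-1) for λ=3.
From the initial condition, c_1 = -3, c_2 = -7.
p(ln 3) = (-3)(3^5)(-1) + (-7)(3^3)(1) = 540.

540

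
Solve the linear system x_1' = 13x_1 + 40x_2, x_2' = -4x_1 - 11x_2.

x_1(t) = C_1e^(t)sin(4t) - 3C_1e^(t)cos(4t) - 3C_2e^(t)sin(4t) - C_2e^(t)cos(4t), x_2(t) = C_1e^(t)cos(4t) + C_2e^(t)sin(4t)

Coefficient matrix A = [[13, 40], [-4, -11]].
Characteristic polynomial det(A - λI) = λ^2 - 2λ + 17 = 0.
Eigenvalues λ = 1 ± 4i (complex conjugate pair).
For λ=1+4i: an eigenvector is (-3,1) - i(1,0) = (-3 - i, 1).
A real fundamental pair from Re and Im of e^((1+4i)t)v: X_1 = e^(t)(cos(4t)·(-3,1) + sin(4t)·(1,0)), X_2 = e^(t)(sin(4t)·(-3,1) - cos(4t)·(1,0)).
General solution: C_1X_1 + C_2X_2.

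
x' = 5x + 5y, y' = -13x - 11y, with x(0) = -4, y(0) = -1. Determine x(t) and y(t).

x(t) = -37e^(-3t)sin(t) - 4e^(-3t)cos(t), y(t) = 60e^(-3t)sin(t) - e^(-3t)cos(t)

Coefficient matrix A = [[5, 5], [-13, -11]].
Characteristic polynomial det(A - λI) = λ^2 + 6λ + 10 = 0.
Eigenvalues λ = -3 ± i (complex conjugate pair).
For λ=-3+i: an eigenvector is (2,-3) - i(1,-2) = (2 - i, -3 + 2i).
A real fundamental pair from Re and Im of e^((-3+i)t)v: X_1 = e^(-3t)(cos(t)·(2,-3) + sin(t)·(1,-2)), X_2 = e^(-3t)(sin(t)·(2,-3) - cos(t)·(1,-2)).
General solution: K_1X_1 + K_2X_2.
Applying x(0)=-4, y(0)=-1 gives K_1=-9, K_2=-14.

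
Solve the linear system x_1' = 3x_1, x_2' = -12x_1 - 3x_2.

Coefficient matrix A = [[3, 0], [-12, -3]].
Characteristic polynomial det(A - λI) = λ^2 - 9 = 0.
Eigenvalues λ = 3, -3.
For λ=3: (A-λI) row 2 is [-12, -6], so an eigenvector is (-1, 2).
For λ=-3: (A-λI) row 1 is [6, 0], so an eigenvector is (0, -1).
General solution: K_1e^(3t)(-1,2) + K_2e^(-3t)(0,-1).

x_1(t) = -K_1e^(3t), x_2(t) = 2K_1e^(3t) - K_2e^(-3t)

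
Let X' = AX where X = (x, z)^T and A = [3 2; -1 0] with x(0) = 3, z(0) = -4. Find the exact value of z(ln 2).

A = [[3,2],[-1,0]]; eigenvalues λ = 2, 1.
Eigenvectors: (-2,1) for λ=2, (1,-1) for λ=1.
From the initial condition, c_1 = 1, c_2 = 5.
z(ln 2) = (1)(2^2)(1) + (5)(2^1)(-1) = -6.

-6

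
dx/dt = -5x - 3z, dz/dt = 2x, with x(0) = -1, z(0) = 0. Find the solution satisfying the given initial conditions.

Coefficient matrix A = [[-5, -3], [2, 0]].
Characteristic polynomial det(A - λI) = λ^2 + 5λ + 6 = 0.
Eigenvalues λ = -3, -2.
For λ=-3: (A-λI) row 1 is [-2, -3], so an eigenvector is (3, -2).
For λ=-2: (A-λI) row 1 is [-3, -3], so an eigenvector is (1, -1).
General solution: C_1e^(-3t)(3,-2) + C_2e^(-2t)(1,-1).
Applying x(0)=-1, z(0)=0 gives C_1=-1, C_2=2.

x(t) = 2e^(-2t) - 3e^(-3t), z(t) = -2e^(-2t) + 2e^(-3t)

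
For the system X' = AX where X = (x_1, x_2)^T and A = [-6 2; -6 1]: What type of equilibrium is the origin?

stable node

A = [[-6,2],[-6,1]]; det(A-λI) = λ^2 + 5λ + 6.
λ = -2, -3: both negative.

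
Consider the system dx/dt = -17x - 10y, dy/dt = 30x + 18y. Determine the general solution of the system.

Coefficient matrix A = [[-17, -10], [30, 18]].
Characteristic polynomial det(A - λI) = λ^2 - λ - 6 = 0.
Eigenvalues λ = 3, -2.
For λ=3: (A-λI) row 1 is [-20, -10], so an eigenvector is (-1, 2).
For λ=-2: (A-λI) row 1 is [-15, -10], so an eigenvector is (-2, 3).
General solution: K_1e^(3t)(-1,2) + K_2e^(-2t)(-2,3).

x(t) = -K_1e^(3t) - 2K_2e^(-2t), y(t) = 2K_1e^(3t) + 3K_2e^(-2t)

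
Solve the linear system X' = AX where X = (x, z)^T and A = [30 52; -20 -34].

x(t) = -3K_1e^(-2t)sin(4t) - 2K_1e^(-2t)cos(4t) - 2K_2e^(-2t)sin(4t) + 3K_2e^(-2t)cos(4t), z(t) = 2K_1e^(-2t)sin(4t) + K_1e^(-2t)cos(4t) + K_2e^(-2t)sin(4t) - 2K_2e^(-2t)cos(4t)

Coefficient matrix A = [[30, 52], [-20, -34]].
Characteristic polynomial det(A - λI) = λ^2 + 4λ + 20 = 0.
Eigenvalues λ = -2 ± 4i (complex conjugate pair).
For λ=-2+4i: an eigenvector is (-2,1) - i(-3,2) = (-2 + 3i, 1 - 2i).
A real fundamental pair from Re and Im of e^((-2+4i)t)v: X_1 = e^(-2t)(cos(4t)·(-2,1) + sin(4t)·(-3,2)), X_2 = e^(-2t)(sin(4t)·(-2,1) - cos(4t)·(-3,2)).
General solution: K_1X_1 + K_2X_2.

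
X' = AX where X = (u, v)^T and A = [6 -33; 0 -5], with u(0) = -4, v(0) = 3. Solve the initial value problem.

u(t) = -13e^(6t) + 9e^(-5t), v(t) = 3e^(-5t)

Coefficient matrix A = [[6, -33], [0, -5]].
Characteristic polynomial det(A - λI) = λ^2 - λ - 30 = 0.
Eigenvalues λ = -5, 6.
For λ=-5: (A-λI) row 1 is [11, -33], so an eigenvector is (-3, -1).
For λ=6: (A-λI) row 1 is [0, -33], so an eigenvector is (1, 0).
General solution: c_1e^(-5t)(-3,-1) + c_2e^(6t)(1,0).
Applying u(0)=-4, v(0)=3 gives c_1=-3, c_2=-13.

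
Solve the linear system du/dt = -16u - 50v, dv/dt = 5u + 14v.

u(t) = -3C_1e^(-t)sin(5t) + C_1e^(-t)cos(5t) + C_2e^(-t)sin(5t) + 3C_2e^(-t)cos(5t), v(t) = C_1e^(-t)sin(5t) - C_2e^(-t)cos(5t)

Coefficient matrix A = [[-16, -50], [5, 14]].
Characteristic polynomial det(A - λI) = λ^2 + 2λ + 26 = 0.
Eigenvalues λ = -1 ± 5i (complex conjugate pair).
For λ=-1+5i: an eigenvector is (1,0) - i(-3,1) = (1 + 3i, 0 - i).
A real fundamental pair from Re and Im of e^((-1+5i)t)v: X_1 = e^(-t)(cos(5t)·(1,0) + sin(5t)·(-3,1)), X_2 = e^(-t)(sin(5t)·(1,0) - cos(5t)·(-3,1)).
General solution: C_1X_1 + C_2X_2.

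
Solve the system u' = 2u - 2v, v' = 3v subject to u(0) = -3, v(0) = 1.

Coefficient matrix A = [[2, -2], [0, 3]].
Characteristic polynomial det(A - λI) = λ^2 - 5λ + 6 = 0.
Eigenvalues λ = 3, 2.
For λ=3: (A-λI) row 1 is [-1, -2], so an eigenvector is (-2, 1).
For λ=2: (A-λI) row 1 is [0, -2], so an eigenvector is (-1, 0).
General solution: K_1e^(3t)(-2,1) + K_2e^(2t)(-1,0).
Applying u(0)=-3, v(0)=1 gives K_1=1, K_2=1.

u(t) = -2e^(3t) - e^(2t), v(t) = e^(3t)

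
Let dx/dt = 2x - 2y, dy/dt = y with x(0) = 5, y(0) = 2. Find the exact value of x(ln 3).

A = [[2,-2],[0,1]]; eigenvalues λ = 2, 1.
Eigenvectors: (-1,0) for λ=2, (2,1) for λ=1.
From the initial condition, c_1 = -1, c_2 = 2.
x(ln 3) = (-1)(3^2)(-1) + (2)(3^1)(2) = 21.

21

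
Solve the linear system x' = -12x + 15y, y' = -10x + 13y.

Coefficient matrix A = [[-12, 15], [-10, 13]].
Characteristic polynomial det(A - λI) = λ^2 - λ - 6 = 0.
Eigenvalues λ = 3, -2.
For λ=3: (A-λI) row 1 is [-15, 15], so an eigenvector is (1, 1).
For λ=-2: (A-λI) row 1 is [-10, 15], so an eigenvector is (-3, -2).
General solution: c_1e^(3t)(1,1) + c_2e^(-2t)(-3,-2).

x(t) = c_1e^(3t) - 3c_2e^(-2t), y(t) = c_1e^(3t) - 2c_2e^(-2t)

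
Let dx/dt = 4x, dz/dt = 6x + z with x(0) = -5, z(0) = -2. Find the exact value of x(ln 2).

A = [[4,0],[6,1]]; eigenvalues λ = 1, 4.
Eigenvectors: (0,1) for λ=1, (-1,-2) for λ=4.
From the initial condition, c_1 = 8, c_2 = 5.
x(ln 2) = (8)(2^1)(0) + (5)(2^4)(-1) = -80.

-80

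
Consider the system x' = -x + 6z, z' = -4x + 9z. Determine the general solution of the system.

Coefficient matrix A = [[-1, 6], [-4, 9]].
Characteristic polynomial det(A - λI) = λ^2 - 8λ + 15 = 0.
Eigenvalues λ = 3, 5.
For λ=3: (A-λI) row 1 is [-4, 6], so an eigenvector is (3, 2).
For λ=5: (A-λI) row 1 is [-6, 6], so an eigenvector is (-1, -1).
General solution: C_1e^(3t)(3,2) + C_2e^(5t)(-1,-1).

x(t) = 3C_1e^(3t) - C_2e^(5t), z(t) = 2C_1e^(3t) - C_2e^(5t)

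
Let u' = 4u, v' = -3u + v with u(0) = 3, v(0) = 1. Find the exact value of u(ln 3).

243

A = [[4,0],[-3,1]]; eigenvalues λ = 1, 4.
Eigenvectors: (0,1) for λ=1, (1,-1) for λ=4.
From the initial condition, c_1 = 4, c_2 = 3.
u(ln 3) = (4)(3^1)(0) + (3)(3^4)(1) = 243.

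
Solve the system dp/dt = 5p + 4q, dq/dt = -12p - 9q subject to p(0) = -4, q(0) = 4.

p(t) = -8e^(-t) + 4e^(-3t), q(t) = 12e^(-t) - 8e^(-3t)

Coefficient matrix A = [[5, 4], [-12, -9]].
Characteristic polynomial det(A - λI) = λ^2 + 4λ + 3 = 0.
Eigenvalues λ = -3, -1.
For λ=-3: (A-λI) row 1 is [8, 4], so an eigenvector is (1, -2).
For λ=-1: (A-λI) row 1 is [6, 4], so an eigenvector is (-2, 3).
General solution: c_1e^(-3t)(1,-2) + c_2e^(-t)(-2,3).
Applying p(0)=-4, q(0)=4 gives c_1=4, c_2=4.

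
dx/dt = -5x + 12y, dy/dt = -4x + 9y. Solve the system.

x(t) = -2C_1e^(t) + 3C_2e^(3t), y(t) = -C_1e^(t) + 2C_2e^(3t)

Coefficient matrix A = [[-5, 12], [-4, 9]].
Characteristic polynomial det(A - λI) = λ^2 - 4λ + 3 = 0.
Eigenvalues λ = 1, 3.
For λ=1: (A-λI) row 1 is [-6, 12], so an eigenvector is (-2, -1).
For λ=3: (A-λI) row 1 is [-8, 12], so an eigenvector is (3, 2).
General solution: C_1e^(t)(-2,-1) + C_2e^(3t)(3,2).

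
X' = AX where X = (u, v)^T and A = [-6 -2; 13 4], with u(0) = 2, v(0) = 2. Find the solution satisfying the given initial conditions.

Coefficient matrix A = [[-6, -2], [13, 4]].
Characteristic polynomial det(A - λI) = λ^2 + 2λ + 2 = 0.
Eigenvalues λ = -1 ± i (complex conjugate pair).
For λ=-1+i: an eigenvector is (1,-2) - i(-1,3) = (1 + i, -2 - 3i).
A real fundamental pair from Re and Im of e^((-1+i)t)v: X_1 = e^(-t)(cos(t)·(1,-2) + sin(t)·(-1,3)), X_2 = e^(-t)(sin(t)·(1,-2) - cos(t)·(-1,3)).
General solution: K_1X_1 + K_2X_2.
Applying u(0)=2, v(0)=2 gives K_1=8, K_2=-6.

u(t) = -14e^(-t)sin(t) + 2e^(-t)cos(t), v(t) = 36e^(-t)sin(t) + 2e^(-t)cos(t)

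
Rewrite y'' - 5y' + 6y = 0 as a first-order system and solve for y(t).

y(t) = C_1e^(3t) + C_2e^(2t)

Let x_1 = y, x_2 = y'. Then x_1' = x_2 and x_2' = -6x_1 + 5x_2.
A = [[0,1],[-6,5]]; det(A-λI) = λ^2 - 5λ + 6.
Eigenvalues λ = 3, 2 with eigenvectors (1,3), (1,2).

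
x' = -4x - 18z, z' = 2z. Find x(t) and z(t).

x(t) = 3C_1e^(2t) + C_2e^(-4t), z(t) = -C_1e^(2t)

Coefficient matrix A = [[-4, -18], [0, 2]].
Characteristic polynomial det(A - λI) = λ^2 + 2λ - 8 = 0.
Eigenvalues λ = 2, -4.
For λ=2: (A-λI) row 1 is [-6, -18], so an eigenvector is (3, -1).
For λ=-4: (A-λI) row 1 is [0, -18], so an eigenvector is (1, 0).
General solution: C_1e^(2t)(3,-1) + C_2e^(-4t)(1,0).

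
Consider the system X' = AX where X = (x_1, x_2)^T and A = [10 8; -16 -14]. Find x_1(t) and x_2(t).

x_1(t) = K_1e^(-6t) + K_2e^(2t), x_2(t) = -2K_1e^(-6t) - K_2e^(2t)

Coefficient matrix A = [[10, 8], [-16, -14]].
Characteristic polynomial det(A - λI) = λ^2 + 4λ - 12 = 0.
Eigenvalues λ = -6, 2.
For λ=-6: (A-λI) row 1 is [16, 8], so an eigenvector is (1, -2).
For λ=2: (A-λI) row 1 is [8, 8], so an eigenvector is (1, -1).
General solution: K_1e^(-6t)(1,-2) + K_2e^(2t)(1,-1).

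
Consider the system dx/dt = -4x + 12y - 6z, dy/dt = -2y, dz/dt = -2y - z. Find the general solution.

Coefficient matrix A = [[-4, 12, -6], [0, -2, 0], [0, -2, -1]].
det(A - λI) = 0 gives eigenvalues λ = -4, -1, -2.
For λ=-4: eigenvector (1,0,0).
For λ=-1: eigenvector (-2,0,1).
For λ=-2: eigenvector (0,1,2).
General solution: C_1e^(-4t)(1,0,0) + C_2e^(-t)(-2,0,1) + C_3e^(-2t)(0,1,2).

x(t) = C_1e^(-4t) - 2C_2e^(-t), y(t) = C_3e^(-2t), z(t) = C_2e^(-t) + 2C_3e^(-2t)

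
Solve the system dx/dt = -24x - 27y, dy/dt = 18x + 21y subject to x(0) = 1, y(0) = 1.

Coefficient matrix A = [[-24, -27], [18, 21]].
Characteristic polynomial det(A - λI) = λ^2 + 3λ - 18 = 0.
Eigenvalues λ = -6, 3.
For λ=-6: (A-λI) row 1 is [-18, -27], so an eigenvector is (-3, 2).
For λ=3: (A-λI) row 1 is [-27, -27], so an eigenvector is (-1, 1).
General solution: c_1e^(-6t)(-3,2) + c_2e^(3t)(-1,1).
Applying x(0)=1, y(0)=1 gives c_1=-2, c_2=5.

x(t) = -5e^(3t) + 6e^(-6t), y(t) = 5e^(3t) - 4e^(-6t)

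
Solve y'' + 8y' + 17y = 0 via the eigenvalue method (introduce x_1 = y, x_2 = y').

Let x_1 = y, x_2 = y'. Then x_1' = x_2 and x_2' = -17x_1 - 8x_2.
A = [[0,1],[-17,-8]]; det(A-λI) = λ^2 + 8λ + 17.
Eigenvalues λ = -4 ± i.

y(t) = K_1e^(-4t)cos(t) + K_2e^(-4t)sin(t)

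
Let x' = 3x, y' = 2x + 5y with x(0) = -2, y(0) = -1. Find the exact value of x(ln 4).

-128

A = [[3,0],[2,5]]; eigenvalues λ = 3, 5.
Eigenvectors: (-1,1) for λ=3, (0,-1) for λ=5.
From the initial condition, c_1 = 2, c_2 = 3.
x(ln 4) = (2)(4^3)(-1) + (3)(4^5)(0) = -128.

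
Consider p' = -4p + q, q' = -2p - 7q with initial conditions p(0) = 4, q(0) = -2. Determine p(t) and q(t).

Coefficient matrix A = [[-4, 1], [-2, -7]].
Characteristic polynomial det(A - λI) = λ^2 + 11λ + 30 = 0.
Eigenvalues λ = -5, -6.
For λ=-5: (A-λI) row 1 is [1, 1], so an eigenvector is (-1, 1).
For λ=-6: (A-λI) row 1 is [2, 1], so an eigenvector is (-1, 2).
General solution: K_1e^(-5t)(-1,1) + K_2e^(-6t)(-1,2).
Applying p(0)=4, q(0)=-2 gives K_1=-6, K_2=2.

p(t) = 6e^(-5t) - 2e^(-6t), q(t) = -6e^(-5t) + 4e^(-6t)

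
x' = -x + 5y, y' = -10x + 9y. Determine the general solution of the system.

Coefficient matrix A = [[-1, 5], [-10, 9]].
Characteristic polynomial det(A - λI) = λ^2 - 8λ + 41 = 0.
Eigenvalues λ = 4 ± 5i (complex conjugate pair).
For λ=4+5i: an eigenvector is (-1,-1) - i(0,1) = (-1, -1 - i).
A real fundamental pair from Re and Im of e^((4+5i)t)v: X_1 = e^(4t)(cos(5t)·(-1,-1) + sin(5t)·(0,1)), X_2 = e^(4t)(sin(5t)·(-1,-1) - cos(5t)·(0,1)).
General solution: C_1X_1 + C_2X_2.

x(t) = -C_1e^(4t)cos(5t) - C_2e^(4t)sin(5t), y(t) = C_1e^(4t)sin(5t) - C_1e^(4t)cos(5t) - C_2e^(4t)sin(5t) - C_2e^(4t)cos(5t)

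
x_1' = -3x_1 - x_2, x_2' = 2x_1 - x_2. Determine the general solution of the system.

Coefficient matrix A = [[-3, -1], [2, -1]].
Characteristic polynomial det(A - λI) = λ^2 + 4λ + 5 = 0.
Eigenvalues λ = -2 ± i (complex conjugate pair).
For λ=-2+i: an eigenvector is (1,-1) - i(0,1) = (1, -1 - i).
A real fundamental pair from Re and Im of e^((-2+i)t)v: X_1 = e^(-2t)(cos(t)·(1,-1) + sin(t)·(0,1)), X_2 = e^(-2t)(sin(t)·(1,-1) - cos(t)·(0,1)).
General solution: C_1X_1 + C_2X_2.

x_1(t) = C_1e^(-2t)cos(t) + C_2e^(-2t)sin(t), x_2(t) = C_1e^(-2t)sin(t) - C_1e^(-2t)cos(t) - C_2e^(-2t)sin(t) - C_2e^(-2t)cos(t)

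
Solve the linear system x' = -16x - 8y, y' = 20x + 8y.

Coefficient matrix A = [[-16, -8], [20, 8]].
Characteristic polynomial det(A - λI) = λ^2 + 8λ + 32 = 0.
Eigenvalues λ = -4 ± 4i (complex conjugate pair).
For λ=-4+4i: an eigenvector is (-1,2) - i(-1,1) = (-1 + i, 2 - i).
A real fundamental pair from Re and Im of e^((-4+4i)t)v: X_1 = e^(-4t)(cos(4t)·(-1,2) + sin(4t)·(-1,1)), X_2 = e^(-4t)(sin(4t)·(-1,2) - cos(4t)·(-1,1)).
General solution: c_1X_1 + c_2X_2.

x(t) = -c_1e^(-4t)sin(4t) - c_1e^(-4t)cos(4t) - c_2e^(-4t)sin(4t) + c_2e^(-4t)cos(4t), y(t) = c_1e^(-4t)sin(4t) + 2c_1e^(-4t)cos(4t) + 2c_2e^(-4t)sin(4t) - c_2e^(-4t)cos(4t)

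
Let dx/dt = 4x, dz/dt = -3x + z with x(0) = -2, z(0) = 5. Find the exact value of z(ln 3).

171

A = [[4,0],[-3,1]]; eigenvalues λ = 4, 1.
Eigenvectors: (-1,1) for λ=4, (0,1) for λ=1.
From the initial condition, c_1 = 2, c_2 = 3.
z(ln 3) = (2)(3^4)(1) + (3)(3^1)(1) = 171.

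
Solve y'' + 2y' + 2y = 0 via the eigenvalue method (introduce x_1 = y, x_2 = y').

Let x_1 = y, x_2 = y'. Then x_1' = x_2 and x_2' = -2x_1 - 2x_2.
A = [[0,1],[-2,-2]]; det(A-λI) = λ^2 + 2λ + 2.
Eigenvalues λ = -1 ± i.

y(t) = C_1e^(-t)cos(t) + C_2e^(-t)sin(t)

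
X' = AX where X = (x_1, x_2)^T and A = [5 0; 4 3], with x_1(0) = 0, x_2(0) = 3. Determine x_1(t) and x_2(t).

x_1(t) = 0, x_2(t) = 3e^(3t)

Coefficient matrix A = [[5, 0], [4, 3]].
Characteristic polynomial det(A - λI) = λ^2 - 8λ + 15 = 0.
Eigenvalues λ = 5, 3.
For λ=5: (A-λI) row 2 is [4, -2], so an eigenvector is (-1, -2).
For λ=3: (A-λI) row 1 is [2, 0], so an eigenvector is (0, 1).
General solution: C_1e^(5t)(-1,-2) + C_2e^(3t)(0,1).
Applying x_1(0)=0, x_2(0)=3 gives C_1=0, C_2=3.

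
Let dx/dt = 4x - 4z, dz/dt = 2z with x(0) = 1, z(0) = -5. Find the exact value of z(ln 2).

A = [[4,-4],[0,2]]; eigenvalues λ = 4, 2.
Eigenvectors: (1,0) for λ=4, (2,1) for λ=2.
From the initial condition, c_1 = 11, c_2 = -5.
z(ln 2) = (11)(2^4)(0) + (-5)(2^2)(1) = -20.

-20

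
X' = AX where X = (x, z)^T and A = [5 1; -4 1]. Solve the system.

x(t) = -c_1e^(3t) - c_2te^(3t) + c_2e^(3t), z(t) = 2c_1e^(3t) + 2c_2te^(3t) - 3c_2e^(3t)

Coefficient matrix A = [[5, 1], [-4, 1]].
Characteristic polynomial det(A - λI) = λ^2 - 6λ + 9 = 0.
Single eigenvalue λ = 3 with algebraic multiplicity 2.
Eigenvector v = (-1,2); generalized eigenvector w with (A-λI)w=v is (1,-3).
General solution: e^(3t)[c_1·v + c_2·(t·v + w)].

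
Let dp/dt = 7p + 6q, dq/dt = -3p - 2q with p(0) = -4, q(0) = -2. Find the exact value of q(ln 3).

A = [[7,6],[-3,-2]]; eigenvalues λ = 4, 1.
Eigenvectors: (-2,1) for λ=4, (1,-1) for λ=1.
From the initial condition, c_1 = 6, c_2 = 8.
q(ln 3) = (6)(3^4)(1) + (8)(3^1)(-1) = 462.

462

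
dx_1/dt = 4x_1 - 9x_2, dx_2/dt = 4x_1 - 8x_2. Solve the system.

Coefficient matrix A = [[4, -9], [4, -8]].
Characteristic polynomial det(A - λI) = λ^2 + 4λ + 4 = 0.
Single eigenvalue λ = -2 with algebraic multiplicity 2.
Eigenvector v = (-3,-2); generalized eigenvector w with (A-λI)w=v is (-2,-1).
General solution: e^(-2t)[K_1·v + K_2·(t·v + w)].

x_1(t) = -3K_1e^(-2t) - 3K_2te^(-2t) - 2K_2e^(-2t), x_2(t) = -2K_1e^(-2t) - 2K_2te^(-2t) - K_2e^(-2t)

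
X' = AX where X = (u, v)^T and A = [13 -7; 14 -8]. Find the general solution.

u(t) = -c_1e^(-t) + c_2e^(6t), v(t) = -2c_1e^(-t) + c_2e^(6t)

Coefficient matrix A = [[13, -7], [14, -8]].
Characteristic polynomial det(A - λI) = λ^2 - 5λ - 6 = 0.
Eigenvalues λ = -1, 6.
For λ=-1: (A-λI) row 1 is [14, -7], so an eigenvector is (-1, -2).
For λ=6: (A-λI) row 1 is [7, -7], so an eigenvector is (1, 1).
General solution: c_1e^(-t)(-1,-2) + c_2e^(6t)(1,1).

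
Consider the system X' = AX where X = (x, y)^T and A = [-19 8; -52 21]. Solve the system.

x(t) = C_1e^(t)sin(4t) - C_1e^(t)cos(4t) - C_2e^(t)sin(4t) - C_2e^(t)cos(4t), y(t) = 3C_1e^(t)sin(4t) - 2C_1e^(t)cos(4t) - 2C_2e^(t)sin(4t) - 3C_2e^(t)cos(4t)

Coefficient matrix A = [[-19, 8], [-52, 21]].
Characteristic polynomial det(A - λI) = λ^2 - 2λ + 17 = 0.
Eigenvalues λ = 1 ± 4i (complex conjugate pair).
For λ=1+4i: an eigenvector is (-1,-2) - i(1,3) = (-1 - i, -2 - 3i).
A real fundamental pair from Re and Im of e^((1+4i)t)v: X_1 = e^(t)(cos(4t)·(-1,-2) + sin(4t)·(1,3)), X_2 = e^(t)(sin(4t)·(-1,-2) - cos(4t)·(1,3)).
General solution: C_1X_1 + C_2X_2.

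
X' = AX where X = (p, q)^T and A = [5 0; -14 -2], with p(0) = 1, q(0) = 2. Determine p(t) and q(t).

p(t) = e^(5t), q(t) = -2e^(5t) + 4e^(-2t)

Coefficient matrix A = [[5, 0], [-14, -2]].
Characteristic polynomial det(A - λI) = λ^2 - 3λ - 10 = 0.
Eigenvalues λ = -2, 5.
For λ=-2: (A-λI) row 1 is [7, 0], so an eigenvector is (0, 1).
For λ=5: (A-λI) row 2 is [-14, -7], so an eigenvector is (1, -2).
General solution: K_1e^(-2t)(0,1) + K_2e^(5t)(1,-2).
Applying p(0)=1, q(0)=2 gives K_1=4, K_2=1.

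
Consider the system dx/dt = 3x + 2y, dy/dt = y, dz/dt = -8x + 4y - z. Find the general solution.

Coefficient matrix A = [[3, 2, 0], [0, 1, 0], [-8, 4, -1]].
det(A - λI) = 0 gives eigenvalues λ = -1, 1, 3.
For λ=-1: eigenvector (0,0,1).
For λ=1: eigenvector (-1,1,6).
For λ=3: eigenvector (1,0,-2).
General solution: C_1e^(-t)(0,0,1) + C_2e^(t)(-1,1,6) + C_3e^(3t)(1,0,-2).

x(t) = -C_2e^(t) + C_3e^(3t), y(t) = C_2e^(t), z(t) = C_1e^(-t) + 6C_2e^(t) - 2C_3e^(3t)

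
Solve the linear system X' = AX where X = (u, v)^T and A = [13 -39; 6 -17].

u(t) = 2K_1e^(-2t)sin(3t) + 3K_1e^(-2t)cos(3t) + 3K_2e^(-2t)sin(3t) - 2K_2e^(-2t)cos(3t), v(t) = K_1e^(-2t)sin(3t) + K_1e^(-2t)cos(3t) + K_2e^(-2t)sin(3t) - K_2e^(-2t)cos(3t)

Coefficient matrix A = [[13, -39], [6, -17]].
Characteristic polynomial det(A - λI) = λ^2 + 4λ + 13 = 0.
Eigenvalues λ = -2 ± 3i (complex conjugate pair).
For λ=-2+3i: an eigenvector is (3,1) - i(2,1) = (3 - 2i, 1 - i).
A real fundamental pair from Re and Im of e^((-2+3i)t)v: X_1 = e^(-2t)(cos(3t)·(3,1) + sin(3t)·(2,1)), X_2 = e^(-2t)(sin(3t)·(3,1) - cos(3t)·(2,1)).
General solution: K_1X_1 + K_2X_2.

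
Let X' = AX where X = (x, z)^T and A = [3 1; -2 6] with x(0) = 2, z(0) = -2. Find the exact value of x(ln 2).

A = [[3,1],[-2,6]]; eigenvalues λ = 5, 4.
Eigenvectors: (1,2) for λ=5, (1,1) for λ=4.
From the initial condition, c_1 = -4, c_2 = 6.
x(ln 2) = (-4)(2^5)(1) + (6)(2^4)(1) = -32.

-32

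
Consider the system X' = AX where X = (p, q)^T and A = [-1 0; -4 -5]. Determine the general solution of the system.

p(t) = -C_1e^(-t), q(t) = C_1e^(-t) - C_2e^(-5t)

Coefficient matrix A = [[-1, 0], [-4, -5]].
Characteristic polynomial det(A - λI) = λ^2 + 6λ + 5 = 0.
Eigenvalues λ = -1, -5.
For λ=-1: (A-λI) row 2 is [-4, -4], so an eigenvector is (-1, 1).
For λ=-5: (A-λI) row 1 is [4, 0], so an eigenvector is (0, -1).
General solution: C_1e^(-t)(-1,1) + C_2e^(-5t)(0,-1).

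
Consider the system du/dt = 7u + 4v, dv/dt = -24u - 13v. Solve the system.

u(t) = -K_1e^(-t) - K_2e^(-5t), v(t) = 2K_1e^(-t) + 3K_2e^(-5t)

Coefficient matrix A = [[7, 4], [-24, -13]].
Characteristic polynomial det(A - λI) = λ^2 + 6λ + 5 = 0.
Eigenvalues λ = -1, -5.
For λ=-1: (A-λI) row 1 is [8, 4], so an eigenvector is (-1, 2).
For λ=-5: (A-λI) row 1 is [12, 4], so an eigenvector is (-1, 3).
General solution: K_1e^(-t)(-1,2) + K_2e^(-5t)(-1,3).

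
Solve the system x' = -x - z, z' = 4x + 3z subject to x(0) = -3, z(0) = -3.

Coefficient matrix A = [[-1, -1], [4, 3]].
Characteristic polynomial det(A - λI) = λ^2 - 2λ + 1 = 0.
Single eigenvalue λ = 1 with algebraic multiplicity 2.
Eigenvector v = (1,-2); generalized eigenvector w with (A-λI)w=v is (0,-1).
General solution: e^(t)[K_1·v + K_2·(t·v + w)].
Applying x(0)=-3, z(0)=-3 gives K_1=-3, K_2=9.

x(t) = 9te^(t) - 3e^(t), z(t) = -18te^(t) - 3e^(t)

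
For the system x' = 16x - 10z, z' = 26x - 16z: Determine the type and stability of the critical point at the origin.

A = [[16,-10],[26,-16]]; det(A-λI) = λ^2 + 4.
λ = 0 ± 2i: zero real part.

center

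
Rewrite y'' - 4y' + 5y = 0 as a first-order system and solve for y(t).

y(t) = c_1e^(2t)cos(t) + c_2e^(2t)sin(t)

Let x_1 = y, x_2 = y'. Then x_1' = x_2 and x_2' = -5x_1 + 4x_2.
A = [[0,1],[-5,4]]; det(A-λI) = λ^2 - 4λ + 5.
Eigenvalues λ = 2 ± i.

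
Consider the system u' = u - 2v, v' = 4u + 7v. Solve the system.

u(t) = -K_1e^(3t) - K_2e^(5t), v(t) = K_1e^(3t) + 2K_2e^(5t)

Coefficient matrix A = [[1, -2], [4, 7]].
Characteristic polynomial det(A - λI) = λ^2 - 8λ + 15 = 0.
Eigenvalues λ = 3, 5.
For λ=3: (A-λI) row 1 is [-2, -2], so an eigenvector is (-1, 1).
For λ=5: (A-λI) row 1 is [-4, -2], so an eigenvector is (-1, 2).
General solution: K_1e^(3t)(-1,1) + K_2e^(5t)(-1,2).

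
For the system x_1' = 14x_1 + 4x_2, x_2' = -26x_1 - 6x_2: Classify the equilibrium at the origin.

unstable spiral

A = [[14,4],[-26,-6]]; det(A-λI) = λ^2 - 8λ + 20.
λ = 4 ± 2i: positive real part.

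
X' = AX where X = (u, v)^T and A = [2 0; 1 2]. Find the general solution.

u(t) = C_2e^(2t), v(t) = C_1e^(2t) + C_2te^(2t) + 3C_2e^(2t)

Coefficient matrix A = [[2, 0], [1, 2]].
Characteristic polynomial det(A - λI) = λ^2 - 4λ + 4 = 0.
Single eigenvalue λ = 2 with algebraic multiplicity 2.
Eigenvector v = (0,1); generalized eigenvector w with (A-λI)w=v is (1,3).
General solution: e^(2t)[C_1·v + C_2·(t·v + w)].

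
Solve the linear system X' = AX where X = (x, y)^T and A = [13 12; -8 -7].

Coefficient matrix A = [[13, 12], [-8, -7]].
Characteristic polynomial det(A - λI) = λ^2 - 6λ + 5 = 0.
Eigenvalues λ = 5, 1.
For λ=5: (A-λI) row 1 is [8, 12], so an eigenvector is (3, -2).
For λ=1: (A-λI) row 1 is [12, 12], so an eigenvector is (-1, 1).
General solution: K_1e^(5t)(3,-2) + K_2e^(t)(-1,1).

x(t) = 3K_1e^(5t) - K_2e^(t), y(t) = -2K_1e^(5t) + K_2e^(t)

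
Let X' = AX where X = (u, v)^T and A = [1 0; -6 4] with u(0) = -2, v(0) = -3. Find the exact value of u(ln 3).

A = [[1,0],[-6,4]]; eigenvalues λ = 1, 4.
Eigenvectors: (1,2) for λ=1, (0,1) for λ=4.
From the initial condition, c_1 = -2, c_2 = 1.
u(ln 3) = (-2)(3^1)(1) + (1)(3^4)(0) = -6.

-6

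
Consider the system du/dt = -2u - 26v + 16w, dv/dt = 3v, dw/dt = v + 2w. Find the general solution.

u(t) = 4C_1e^(2t) - 2C_2e^(3t) + C_3e^(-2t), v(t) = C_2e^(3t), w(t) = C_1e^(2t) + C_2e^(3t)

Coefficient matrix A = [[-2, -26, 16], [0, 3, 0], [0, 1, 2]].
det(A - λI) = 0 gives eigenvalues λ = 2, 3, -2.
For λ=2: eigenvector (4,0,1).
For λ=3: eigenvector (-2,1,1).
For λ=-2: eigenvector (1,0,0).
General solution: C_1e^(2t)(4,0,1) + C_2e^(3t)(-2,1,1) + C_3e^(-2t)(1,0,0).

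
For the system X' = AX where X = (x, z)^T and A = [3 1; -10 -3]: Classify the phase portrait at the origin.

A = [[3,1],[-10,-3]]; det(A-λI) = λ^2 + 1.
λ = 0 ± i: zero real part.

center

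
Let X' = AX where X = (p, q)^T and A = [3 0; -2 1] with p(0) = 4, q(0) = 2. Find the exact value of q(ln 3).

-90

A = [[3,0],[-2,1]]; eigenvalues λ = 1, 3.
Eigenvectors: (0,1) for λ=1, (-1,1) for λ=3.
From the initial condition, c_1 = 6, c_2 = -4.
q(ln 3) = (6)(3^1)(1) + (-4)(3^3)(1) = -90.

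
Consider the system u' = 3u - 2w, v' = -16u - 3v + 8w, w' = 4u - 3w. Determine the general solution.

Coefficient matrix A = [[3, 0, -2], [-16, -3, 8], [4, 0, -3]].
det(A - λI) = 0 gives eigenvalues λ = 1, -3, -1.
For λ=1: eigenvector (1,-2,1).
For λ=-3: eigenvector (0,1,0).
For λ=-1: eigenvector (1,0,2).
General solution: K_1e^(t)(1,-2,1) + K_2e^(-3t)(0,1,0) + K_3e^(-t)(1,0,2).

u(t) = K_1e^(t) + K_3e^(-t), v(t) = -2K_1e^(t) + K_2e^(-3t), w(t) = K_1e^(t) + 2K_3e^(-t)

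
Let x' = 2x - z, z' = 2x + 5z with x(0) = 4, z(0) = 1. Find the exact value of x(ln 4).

-704

A = [[2,-1],[2,5]]; eigenvalues λ = 3, 4.
Eigenvectors: (-1,1) for λ=3, (-1,2) for λ=4.
From the initial condition, c_1 = -9, c_2 = 5.
x(ln 4) = (-9)(4^3)(-1) + (5)(4^4)(-1) = -704.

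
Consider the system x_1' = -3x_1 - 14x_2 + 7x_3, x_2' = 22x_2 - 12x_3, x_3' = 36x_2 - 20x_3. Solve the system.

Coefficient matrix A = [[-3, -14, 7], [0, 22, -12], [0, 36, -20]].
det(A - λI) = 0 gives eigenvalues λ = -3, -2, 4.
For λ=-3: eigenvector (1,0,0).
For λ=-2: eigenvector (0,1,2).
For λ=4: eigenvector (1,-2,-3).
General solution: K_1e^(-3t)(1,0,0) + K_2e^(-2t)(0,1,2) + K_3e^(4t)(1,-2,-3).

x_1(t) = K_1e^(-3t) + K_3e^(4t), x_2(t) = K_2e^(-2t) - 2K_3e^(4t), x_3(t) = 2K_2e^(-2t) - 3K_3e^(4t)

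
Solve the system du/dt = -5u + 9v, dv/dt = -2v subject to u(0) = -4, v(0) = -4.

u(t) = -12e^(-2t) + 8e^(-5t), v(t) = -4e^(-2t)

Coefficient matrix A = [[-5, 9], [0, -2]].
Characteristic polynomial det(A - λI) = λ^2 + 7λ + 10 = 0.
Eigenvalues λ = -5, -2.
For λ=-5: (A-λI) row 1 is [0, 9], so an eigenvector is (-1, 0).
For λ=-2: (A-λI) row 1 is [-3, 9], so an eigenvector is (3, 1).
General solution: K_1e^(-5t)(-1,0) + K_2e^(-2t)(3,1).
Applying u(0)=-4, v(0)=-4 gives K_1=-8, K_2=-4.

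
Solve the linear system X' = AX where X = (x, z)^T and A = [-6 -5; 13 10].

x(t) = c_1e^(2t)sin(t) - 2c_1e^(2t)cos(t) - 2c_2e^(2t)sin(t) - c_2e^(2t)cos(t), z(t) = -2c_1e^(2t)sin(t) + 3c_1e^(2t)cos(t) + 3c_2e^(2t)sin(t) + 2c_2e^(2t)cos(t)

Coefficient matrix A = [[-6, -5], [13, 10]].
Characteristic polynomial det(A - λI) = λ^2 - 4λ + 5 = 0.
Eigenvalues λ = 2 ± i (complex conjugate pair).
For λ=2+i: an eigenvector is (-2,3) - i(1,-2) = (-2 - i, 3 + 2i).
A real fundamental pair from Re and Im of e^((2+i)t)v: X_1 = e^(2t)(cos(t)·(-2,3) + sin(t)·(1,-2)), X_2 = e^(2t)(sin(t)·(-2,3) - cos(t)·(1,-2)).
General solution: c_1X_1 + c_2X_2.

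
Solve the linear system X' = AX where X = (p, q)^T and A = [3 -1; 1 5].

Coefficient matrix A = [[3, -1], [1, 5]].
Characteristic polynomial det(A - λI) = λ^2 - 8λ + 16 = 0.
Single eigenvalue λ = 4 with algebraic multiplicity 2.
Eigenvector v = (1,-1); generalized eigenvector w with (A-λI)w=v is (-3,2).
General solution: e^(4t)[K_1·v + K_2·(t·v + w)].

p(t) = K_1e^(4t) + K_2te^(4t) - 3K_2e^(4t), q(t) = -K_1e^(4t) - K_2te^(4t) + 2K_2e^(4t)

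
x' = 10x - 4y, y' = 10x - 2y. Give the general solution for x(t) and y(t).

x(t) = -c_1e^(4t)sin(2t) + c_1e^(4t)cos(2t) + c_2e^(4t)sin(2t) + c_2e^(4t)cos(2t), y(t) = -c_1e^(4t)sin(2t) + 2c_1e^(4t)cos(2t) + 2c_2e^(4t)sin(2t) + c_2e^(4t)cos(2t)

Coefficient matrix A = [[10, -4], [10, -2]].
Characteristic polynomial det(A - λI) = λ^2 - 8λ + 20 = 0.
Eigenvalues λ = 4 ± 2i (complex conjugate pair).
For λ=4+2i: an eigenvector is (1,2) - i(-1,-1) = (1 + i, 2 + i).
A real fundamental pair from Re and Im of e^((4+2i)t)v: X_1 = e^(4t)(cos(2t)·(1,2) + sin(2t)·(-1,-1)), X_2 = e^(4t)(sin(2t)·(1,2) - cos(2t)·(-1,-1)).
General solution: c_1X_1 + c_2X_2.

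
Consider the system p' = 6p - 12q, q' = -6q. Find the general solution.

Coefficient matrix A = [[6, -12], [0, -6]].
Characteristic polynomial det(A - λI) = λ^2 - 36 = 0.
Eigenvalues λ = -6, 6.
For λ=-6: (A-λI) row 1 is [12, -12], so an eigenvector is (-1, -1).
For λ=6: (A-λI) row 1 is [0, -12], so an eigenvector is (1, 0).
General solution: K_1e^(-6t)(-1,-1) + K_2e^(6t)(1,0).

p(t) = -K_1e^(-6t) + K_2e^(6t), q(t) = -K_1e^(-6t)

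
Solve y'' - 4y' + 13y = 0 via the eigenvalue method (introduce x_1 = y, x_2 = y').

Let x_1 = y, x_2 = y'. Then x_1' = x_2 and x_2' = -13x_1 + 4x_2.
A = [[0,1],[-13,4]]; det(A-λI) = λ^2 - 4λ + 13.
Eigenvalues λ = 2 ± 3i.

y(t) = c_1e^(2t)cos(3t) + c_2e^(2t)sin(3t)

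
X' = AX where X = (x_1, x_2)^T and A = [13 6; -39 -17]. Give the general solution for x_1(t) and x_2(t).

Coefficient matrix A = [[13, 6], [-39, -17]].
Characteristic polynomial det(A - λI) = λ^2 + 4λ + 13 = 0.
Eigenvalues λ = -2 ± 3i (complex conjugate pair).
For λ=-2+3i: an eigenvector is (-1,3) - i(1,-2) = (-1 - i, 3 + 2i).
A real fundamental pair from Re and Im of e^((-2+3i)t)v: X_1 = e^(-2t)(cos(3t)·(-1,3) + sin(3t)·(1,-2)), X_2 = e^(-2t)(sin(3t)·(-1,3) - cos(3t)·(1,-2)).
General solution: K_1X_1 + K_2X_2.

x_1(t) = K_1e^(-2t)sin(3t) - K_1e^(-2t)cos(3t) - K_2e^(-2t)sin(3t) - K_2e^(-2t)cos(3t), x_2(t) = -2K_1e^(-2t)sin(3t) + 3K_1e^(-2t)cos(3t) + 3K_2e^(-2t)sin(3t) + 2K_2e^(-2t)cos(3t)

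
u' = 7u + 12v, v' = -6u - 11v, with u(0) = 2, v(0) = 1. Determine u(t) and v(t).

Coefficient matrix A = [[7, 12], [-6, -11]].
Characteristic polynomial det(A - λI) = λ^2 + 4λ - 5 = 0.
Eigenvalues λ = 1, -5.
For λ=1: (A-λI) row 1 is [6, 12], so an eigenvector is (-2, 1).
For λ=-5: (A-λI) row 1 is [12, 12], so an eigenvector is (-1, 1).
General solution: K_1e^(t)(-2,1) + K_2e^(-5t)(-1,1).
Applying u(0)=2, v(0)=1 gives K_1=-3, K_2=4.

u(t) = 6e^(t) - 4e^(-5t), v(t) = -3e^(t) + 4e^(-5t)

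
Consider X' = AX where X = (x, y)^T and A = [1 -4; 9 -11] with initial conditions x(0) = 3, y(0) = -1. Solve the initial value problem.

x(t) = 22te^(-5t) + 3e^(-5t), y(t) = 33te^(-5t) - e^(-5t)

Coefficient matrix A = [[1, -4], [9, -11]].
Characteristic polynomial det(A - λI) = λ^2 + 10λ + 25 = 0.
Single eigenvalue λ = -5 with algebraic multiplicity 2.
Eigenvector v = (-2,-3); generalized eigenvector w with (A-λI)w=v is (-1,-1).
General solution: e^(-5t)[c_1·v + c_2·(t·v + w)].
Applying x(0)=3, y(0)=-1 gives c_1=4, c_2=-11.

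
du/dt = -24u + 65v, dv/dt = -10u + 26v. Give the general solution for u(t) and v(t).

Coefficient matrix A = [[-24, 65], [-10, 26]].
Characteristic polynomial det(A - λI) = λ^2 - 2λ + 26 = 0.
Eigenvalues λ = 1 ± 5i (complex conjugate pair).
For λ=1+5i: an eigenvector is (3,1) - i(-2,-1) = (3 + 2i, 1 + i).
A real fundamental pair from Re and Im of e^((1+5i)t)v: X_1 = e^(t)(cos(5t)·(3,1) + sin(5t)·(-2,-1)), X_2 = e^(t)(sin(5t)·(3,1) - cos(5t)·(-2,-1)).
General solution: C_1X_1 + C_2X_2.

u(t) = -2C_1e^(t)sin(5t) + 3C_1e^(t)cos(5t) + 3C_2e^(t)sin(5t) + 2C_2e^(t)cos(5t), v(t) = -C_1e^(t)sin(5t) + C_1e^(t)cos(5t) + C_2e^(t)sin(5t) + C_2e^(t)cos(5t)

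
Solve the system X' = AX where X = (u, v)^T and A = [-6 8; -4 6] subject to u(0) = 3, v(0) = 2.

Coefficient matrix A = [[-6, 8], [-4, 6]].
Characteristic polynomial det(A - λI) = λ^2 - 4 = 0.
Eigenvalues λ = -2, 2.
For λ=-2: (A-λI) row 1 is [-4, 8], so an eigenvector is (2, 1).
For λ=2: (A-λI) row 1 is [-8, 8], so an eigenvector is (-1, -1).
General solution: c_1e^(-2t)(2,1) + c_2e^(2t)(-1,-1).
Applying u(0)=3, v(0)=2 gives c_1=1, c_2=-1.

u(t) = e^(2t) + 2e^(-2t), v(t) = e^(2t) + e^(-2t)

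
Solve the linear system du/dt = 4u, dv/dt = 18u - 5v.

u(t) = -K_1e^(4t), v(t) = -2K_1e^(4t) - K_2e^(-5t)

Coefficient matrix A = [[4, 0], [18, -5]].
Characteristic polynomial det(A - λI) = λ^2 + λ - 20 = 0.
Eigenvalues λ = 4, -5.
For λ=4: (A-λI) row 2 is [18, -9], so an eigenvector is (-1, -2).
For λ=-5: (A-λI) row 1 is [9, 0], so an eigenvector is (0, -1).
General solution: K_1e^(4t)(-1,-2) + K_2e^(-5t)(0,-1).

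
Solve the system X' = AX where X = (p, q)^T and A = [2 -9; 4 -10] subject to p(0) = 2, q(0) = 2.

p(t) = -6te^(-4t) + 2e^(-4t), q(t) = -4te^(-4t) + 2e^(-4t)

Coefficient matrix A = [[2, -9], [4, -10]].
Characteristic polynomial det(A - λI) = λ^2 + 8λ + 16 = 0.
Single eigenvalue λ = -4 with algebraic multiplicity 2.
Eigenvector v = (-3,-2); generalized eigenvector w with (A-λI)w=v is (-2,-1).
General solution: e^(-4t)[K_1·v + K_2·(t·v + w)].
Applying p(0)=2, q(0)=2 gives K_1=-2, K_2=2.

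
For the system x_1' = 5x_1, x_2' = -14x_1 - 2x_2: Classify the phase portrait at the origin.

saddle

A = [[5,0],[-14,-2]]; det(A-λI) = λ^2 - 3λ - 10.
λ = -2, 5: opposite signs.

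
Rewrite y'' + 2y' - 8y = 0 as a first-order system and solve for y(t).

Let x_1 = y, x_2 = y'. Then x_1' = x_2 and x_2' = 8x_1 - 2x_2.
A = [[0,1],[8,-2]]; det(A-λI) = λ^2 + 2λ - 8.
Eigenvalues λ = 2, -4 with eigenvectors (1,2), (1,-4).

y(t) = K_1e^(2t) + K_2e^(-4t)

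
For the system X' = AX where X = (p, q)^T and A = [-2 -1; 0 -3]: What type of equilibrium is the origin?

A = [[-2,-1],[0,-3]]; det(A-λI) = λ^2 + 5λ + 6.
λ = -2, -3: both negative.

stable node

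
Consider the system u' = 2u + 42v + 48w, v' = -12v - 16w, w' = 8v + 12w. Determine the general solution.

u(t) = K_1e^(2t) - 6K_2e^(-4t) + 3K_3e^(4t), v(t) = 2K_2e^(-4t) - K_3e^(4t), w(t) = -K_2e^(-4t) + K_3e^(4t)

Coefficient matrix A = [[2, 42, 48], [0, -12, -16], [0, 8, 12]].
det(A - λI) = 0 gives eigenvalues λ = 2, -4, 4.
For λ=2: eigenvector (1,0,0).
For λ=-4: eigenvector (-6,2,-1).
For λ=4: eigenvector (3,-1,1).
General solution: K_1e^(2t)(1,0,0) + K_2e^(-4t)(-6,2,-1) + K_3e^(4t)(3,-1,1).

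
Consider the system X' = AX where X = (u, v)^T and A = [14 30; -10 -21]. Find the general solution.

Coefficient matrix A = [[14, 30], [-10, -21]].
Characteristic polynomial det(A - λI) = λ^2 + 7λ + 6 = 0.
Eigenvalues λ = -6, -1.
For λ=-6: (A-λI) row 1 is [20, 30], so an eigenvector is (-3, 2).
For λ=-1: (A-λI) row 1 is [15, 30], so an eigenvector is (-2, 1).
General solution: c_1e^(-6t)(-3,2) + c_2e^(-t)(-2,1).

u(t) = -3c_1e^(-6t) - 2c_2e^(-t), v(t) = 2c_1e^(-6t) + c_2e^(-t)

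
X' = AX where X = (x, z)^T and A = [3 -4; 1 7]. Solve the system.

x(t) = -2K_1e^(5t) - 2K_2te^(5t) - K_2e^(5t), z(t) = K_1e^(5t) + K_2te^(5t) + K_2e^(5t)

Coefficient matrix A = [[3, -4], [1, 7]].
Characteristic polynomial det(A - λI) = λ^2 - 10λ + 25 = 0.
Single eigenvalue λ = 5 with algebraic multiplicity 2.
Eigenvector v = (-2,1); generalized eigenvector w with (A-λI)w=v is (-1,1).
General solution: e^(5t)[K_1·v + K_2·(t·v + w)].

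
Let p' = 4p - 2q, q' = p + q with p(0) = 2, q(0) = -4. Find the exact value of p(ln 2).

56

A = [[4,-2],[1,1]]; eigenvalues λ = 3, 2.
Eigenvectors: (-2,-1) for λ=3, (1,1) for λ=2.
From the initial condition, c_1 = -6, c_2 = -10.
p(ln 2) = (-6)(2^3)(-2) + (-10)(2^2)(1) = 56.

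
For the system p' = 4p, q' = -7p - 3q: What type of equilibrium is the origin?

A = [[4,0],[-7,-3]]; det(A-λI) = λ^2 - λ - 12.
λ = -3, 4: opposite signs.

saddle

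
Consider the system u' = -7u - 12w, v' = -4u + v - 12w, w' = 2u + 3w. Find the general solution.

Coefficient matrix A = [[-7, 0, -12], [-4, 1, -12], [2, 0, 3]].
det(A - λI) = 0 gives eigenvalues λ = -3, -1, 1.
For λ=-3: eigenvector (3,0,-1).
For λ=-1: eigenvector (-2,2,1).
For λ=1: eigenvector (0,1,0).
General solution: K_1e^(-3t)(3,0,-1) + K_2e^(-t)(-2,2,1) + K_3e^(t)(0,1,0).

u(t) = 3K_1e^(-3t) - 2K_2e^(-t), v(t) = 2K_2e^(-t) + K_3e^(t), w(t) = -K_1e^(-3t) + K_2e^(-t)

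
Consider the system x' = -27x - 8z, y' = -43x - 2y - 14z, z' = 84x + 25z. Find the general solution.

Coefficient matrix A = [[-27, 0, -8], [-43, -2, -14], [84, 0, 25]].
det(A - λI) = 0 gives eigenvalues λ = -3, -2, 1.
For λ=-3: eigenvector (1,1,-3).
For λ=-2: eigenvector (0,1,0).
For λ=1: eigenvector (-2,-4,7).
General solution: C_1e^(-3t)(1,1,-3) + C_2e^(-2t)(0,1,0) + C_3e^(t)(-2,-4,7).

x(t) = C_1e^(-3t) - 2C_3e^(t), y(t) = C_1e^(-3t) + C_2e^(-2t) - 4C_3e^(t), z(t) = -3C_1e^(-3t) + 7C_3e^(t)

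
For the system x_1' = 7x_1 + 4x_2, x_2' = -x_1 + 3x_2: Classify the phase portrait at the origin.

A = [[7,4],[-1,3]]; det(A-λI) = λ^2 - 10λ + 25.
repeated λ = 5 with a single eigenvector.

unstable improper node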